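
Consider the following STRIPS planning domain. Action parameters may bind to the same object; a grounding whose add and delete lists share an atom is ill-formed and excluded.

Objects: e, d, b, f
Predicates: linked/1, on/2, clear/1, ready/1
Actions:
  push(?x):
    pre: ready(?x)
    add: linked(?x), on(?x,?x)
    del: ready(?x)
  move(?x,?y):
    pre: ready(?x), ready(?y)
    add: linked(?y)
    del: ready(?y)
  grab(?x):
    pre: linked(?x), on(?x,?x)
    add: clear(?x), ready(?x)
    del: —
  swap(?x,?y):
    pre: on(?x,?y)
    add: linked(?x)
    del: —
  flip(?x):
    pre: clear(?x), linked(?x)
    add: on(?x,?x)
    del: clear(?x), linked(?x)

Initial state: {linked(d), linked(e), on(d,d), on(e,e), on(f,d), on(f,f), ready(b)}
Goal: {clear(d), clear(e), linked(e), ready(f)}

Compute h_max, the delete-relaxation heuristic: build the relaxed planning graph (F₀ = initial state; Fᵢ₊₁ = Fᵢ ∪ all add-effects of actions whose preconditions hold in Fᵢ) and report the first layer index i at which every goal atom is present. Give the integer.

F0 = init (7 atoms)
F1 = F0 ∪ {clear(d), clear(e), linked(b), linked(f), on(b,b), ready(d), ready(e)}  (14 atoms)
F2 = F1 ∪ {clear(b), clear(f), ready(f)}  (17 atoms)
goal ⊆ F2  ⇒  h_max = 2

2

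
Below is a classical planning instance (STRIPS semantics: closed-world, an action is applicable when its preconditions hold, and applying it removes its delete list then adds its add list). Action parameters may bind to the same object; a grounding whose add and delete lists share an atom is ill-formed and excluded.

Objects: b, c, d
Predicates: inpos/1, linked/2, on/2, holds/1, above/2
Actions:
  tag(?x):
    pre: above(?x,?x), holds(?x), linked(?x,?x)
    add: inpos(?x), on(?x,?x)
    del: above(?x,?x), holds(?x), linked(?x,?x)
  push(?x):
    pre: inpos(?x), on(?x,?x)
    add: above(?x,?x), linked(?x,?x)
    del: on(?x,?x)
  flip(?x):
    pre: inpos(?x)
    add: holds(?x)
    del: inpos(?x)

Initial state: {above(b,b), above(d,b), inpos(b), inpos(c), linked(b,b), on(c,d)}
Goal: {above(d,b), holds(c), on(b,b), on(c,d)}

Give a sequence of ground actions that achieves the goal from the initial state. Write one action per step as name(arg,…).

flip(b); tag(b); flip(c)

1. flip(b)  →  {above(b,b), above(d,b), holds(b), inpos(c), linked(b,b), on(c,d)}
2. tag(b)  →  {above(d,b), inpos(b), inpos(c), on(b,b), on(c,d)}
3. flip(c)  →  {above(d,b), holds(c), inpos(b), on(b,b), on(c,d)}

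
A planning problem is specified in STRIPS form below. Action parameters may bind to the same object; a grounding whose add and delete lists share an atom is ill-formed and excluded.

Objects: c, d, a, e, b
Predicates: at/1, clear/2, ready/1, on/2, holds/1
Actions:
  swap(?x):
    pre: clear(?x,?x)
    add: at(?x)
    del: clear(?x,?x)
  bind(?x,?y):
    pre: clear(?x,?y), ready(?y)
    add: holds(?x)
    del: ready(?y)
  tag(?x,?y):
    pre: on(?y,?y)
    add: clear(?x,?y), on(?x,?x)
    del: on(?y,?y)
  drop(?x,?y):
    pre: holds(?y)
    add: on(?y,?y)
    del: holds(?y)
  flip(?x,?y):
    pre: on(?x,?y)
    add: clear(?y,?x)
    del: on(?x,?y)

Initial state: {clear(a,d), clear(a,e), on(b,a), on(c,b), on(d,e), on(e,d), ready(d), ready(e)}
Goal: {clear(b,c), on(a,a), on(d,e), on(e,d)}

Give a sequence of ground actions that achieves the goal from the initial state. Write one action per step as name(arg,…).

bind(a,d); drop(c,a); flip(c,b)

1. bind(a,d)  →  {clear(a,d), clear(a,e), holds(a), on(b,a), on(c,b), on(d,e), on(e,d), ready(e)}
2. drop(c,a)  →  {clear(a,d), clear(a,e), on(a,a), on(b,a), on(c,b), on(d,e), on(e,d), ready(e)}
3. flip(c,b)  →  {clear(a,d), clear(a,e), clear(b,c), on(a,a), on(b,a), on(d,e), on(e,d), ready(e)}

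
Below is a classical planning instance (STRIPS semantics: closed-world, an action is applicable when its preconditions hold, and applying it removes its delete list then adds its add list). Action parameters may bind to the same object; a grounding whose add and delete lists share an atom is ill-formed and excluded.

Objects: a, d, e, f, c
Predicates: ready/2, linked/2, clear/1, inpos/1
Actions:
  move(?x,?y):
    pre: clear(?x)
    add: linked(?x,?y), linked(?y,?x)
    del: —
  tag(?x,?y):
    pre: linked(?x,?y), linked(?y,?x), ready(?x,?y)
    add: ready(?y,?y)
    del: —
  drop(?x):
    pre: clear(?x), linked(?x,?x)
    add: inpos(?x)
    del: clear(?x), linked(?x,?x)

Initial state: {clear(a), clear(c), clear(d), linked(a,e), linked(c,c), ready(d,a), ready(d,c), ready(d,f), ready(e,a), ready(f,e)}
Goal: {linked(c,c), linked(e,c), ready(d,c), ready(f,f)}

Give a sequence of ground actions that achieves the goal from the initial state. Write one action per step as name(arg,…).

move(d,f); move(c,e); tag(d,f)

1. move(d,f)  →  {clear(a), clear(c), clear(d), linked(a,e), linked(c,c), linked(d,f), linked(f,d), ready(d,a), ready(d,c), ready(d,f), ready(e,a), ready(f,e)}
2. move(c,e)  →  {clear(a), clear(c), clear(d), linked(a,e), linked(c,c), linked(c,e), linked(d,f), linked(e,c), linked(f,d), ready(d,a), ready(d,c), ready(d,f), ready(e,a), ready(f,e)}
3. tag(d,f)  →  {clear(a), clear(c), clear(d), linked(a,e), linked(c,c), linked(c,e), linked(d,f), linked(e,c), linked(f,d), ready(d,a), ready(d,c), ready(d,f), ready(e,a), ready(f,e), ready(f,f)}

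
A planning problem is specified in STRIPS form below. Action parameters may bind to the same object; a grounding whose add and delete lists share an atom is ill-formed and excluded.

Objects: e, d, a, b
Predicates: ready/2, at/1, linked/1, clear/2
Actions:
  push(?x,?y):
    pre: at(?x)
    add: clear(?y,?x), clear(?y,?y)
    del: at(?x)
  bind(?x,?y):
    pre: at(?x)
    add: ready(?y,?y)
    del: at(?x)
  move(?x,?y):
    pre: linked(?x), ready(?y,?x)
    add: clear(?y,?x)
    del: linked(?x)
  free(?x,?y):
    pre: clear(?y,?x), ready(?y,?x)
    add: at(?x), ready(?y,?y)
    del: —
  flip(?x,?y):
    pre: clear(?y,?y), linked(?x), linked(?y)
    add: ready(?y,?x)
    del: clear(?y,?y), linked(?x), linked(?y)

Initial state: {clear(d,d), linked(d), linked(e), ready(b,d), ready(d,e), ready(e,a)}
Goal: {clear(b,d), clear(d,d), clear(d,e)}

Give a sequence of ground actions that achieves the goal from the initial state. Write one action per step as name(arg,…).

1. move(e,d)  →  {clear(d,d), clear(d,e), linked(d), ready(b,d), ready(d,e), ready(e,a)}
2. move(d,b)  →  {clear(b,d), clear(d,d), clear(d,e), ready(b,d), ready(d,e), ready(e,a)}

move(e,d); move(d,b)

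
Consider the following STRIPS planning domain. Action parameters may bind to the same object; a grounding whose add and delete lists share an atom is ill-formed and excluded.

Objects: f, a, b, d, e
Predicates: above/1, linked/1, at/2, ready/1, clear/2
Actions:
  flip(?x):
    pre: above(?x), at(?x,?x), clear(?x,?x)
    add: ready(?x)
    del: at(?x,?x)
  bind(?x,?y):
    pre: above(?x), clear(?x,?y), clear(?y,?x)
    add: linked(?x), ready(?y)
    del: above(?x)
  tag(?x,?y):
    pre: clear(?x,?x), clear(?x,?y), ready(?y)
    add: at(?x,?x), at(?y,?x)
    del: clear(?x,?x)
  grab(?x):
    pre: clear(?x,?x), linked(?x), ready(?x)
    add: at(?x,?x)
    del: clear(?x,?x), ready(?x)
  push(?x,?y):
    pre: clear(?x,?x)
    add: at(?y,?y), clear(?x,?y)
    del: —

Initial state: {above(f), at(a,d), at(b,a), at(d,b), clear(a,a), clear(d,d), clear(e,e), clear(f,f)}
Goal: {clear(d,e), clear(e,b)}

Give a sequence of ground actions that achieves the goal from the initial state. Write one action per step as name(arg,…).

push(d,e); push(e,b)

1. push(d,e)  →  {above(f), at(a,d), at(b,a), at(d,b), at(e,e), clear(a,a), clear(d,d), clear(d,e), clear(e,e), clear(f,f)}
2. push(e,b)  →  {above(f), at(a,d), at(b,a), at(b,b), at(d,b), at(e,e), clear(a,a), clear(d,d), clear(d,e), clear(e,b), clear(e,e), clear(f,f)}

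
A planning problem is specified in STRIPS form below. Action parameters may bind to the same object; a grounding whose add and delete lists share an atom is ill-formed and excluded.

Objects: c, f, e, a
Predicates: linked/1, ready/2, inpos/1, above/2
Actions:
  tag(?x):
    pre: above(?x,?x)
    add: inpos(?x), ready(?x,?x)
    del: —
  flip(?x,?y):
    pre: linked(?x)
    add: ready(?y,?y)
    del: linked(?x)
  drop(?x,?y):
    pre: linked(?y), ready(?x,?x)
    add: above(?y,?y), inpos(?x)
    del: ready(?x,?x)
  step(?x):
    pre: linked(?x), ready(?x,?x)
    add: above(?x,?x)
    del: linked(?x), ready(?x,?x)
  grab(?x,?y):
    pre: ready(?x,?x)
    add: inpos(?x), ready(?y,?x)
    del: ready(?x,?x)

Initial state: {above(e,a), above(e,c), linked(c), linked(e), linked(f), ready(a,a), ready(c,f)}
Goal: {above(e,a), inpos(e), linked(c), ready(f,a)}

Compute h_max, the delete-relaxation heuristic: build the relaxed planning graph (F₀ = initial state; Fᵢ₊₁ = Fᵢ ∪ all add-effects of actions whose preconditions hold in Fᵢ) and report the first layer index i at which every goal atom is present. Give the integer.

F0 = init (7 atoms)
F1 = F0 ∪ {above(c,c), above(e,e), above(f,f), inpos(a), ready(c,a), ready(c,c), ready(e,a), ready(e,e), ready(f,a), ready(f,f)}  (17 atoms)
F2 = F1 ∪ {inpos(c), inpos(e), inpos(f), ready(a,c), ready(a,e), ready(a,f), ready(c,e), ready(e,c), ready(e,f), ready(f,c), ready(f,e)}  (28 atoms)
goal ⊆ F2  ⇒  h_max = 2

2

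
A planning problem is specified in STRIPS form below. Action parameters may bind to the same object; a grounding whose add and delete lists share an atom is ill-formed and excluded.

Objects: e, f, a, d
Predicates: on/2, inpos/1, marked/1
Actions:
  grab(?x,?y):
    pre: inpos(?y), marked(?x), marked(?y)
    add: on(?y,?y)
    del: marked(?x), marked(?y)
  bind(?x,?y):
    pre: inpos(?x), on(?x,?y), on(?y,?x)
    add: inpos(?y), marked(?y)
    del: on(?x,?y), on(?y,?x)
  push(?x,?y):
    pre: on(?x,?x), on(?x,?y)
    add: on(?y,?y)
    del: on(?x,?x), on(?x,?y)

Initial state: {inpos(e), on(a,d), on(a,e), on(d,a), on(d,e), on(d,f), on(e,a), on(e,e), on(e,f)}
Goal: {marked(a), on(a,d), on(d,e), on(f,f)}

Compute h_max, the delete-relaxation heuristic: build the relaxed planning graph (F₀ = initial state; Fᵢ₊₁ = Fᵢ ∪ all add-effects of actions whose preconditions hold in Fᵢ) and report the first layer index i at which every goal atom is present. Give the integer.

F0 = init (9 atoms)
F1 = F0 ∪ {inpos(a), marked(a), marked(e), on(a,a), on(f,f)}  (14 atoms)
goal ⊆ F1  ⇒  h_max = 1

1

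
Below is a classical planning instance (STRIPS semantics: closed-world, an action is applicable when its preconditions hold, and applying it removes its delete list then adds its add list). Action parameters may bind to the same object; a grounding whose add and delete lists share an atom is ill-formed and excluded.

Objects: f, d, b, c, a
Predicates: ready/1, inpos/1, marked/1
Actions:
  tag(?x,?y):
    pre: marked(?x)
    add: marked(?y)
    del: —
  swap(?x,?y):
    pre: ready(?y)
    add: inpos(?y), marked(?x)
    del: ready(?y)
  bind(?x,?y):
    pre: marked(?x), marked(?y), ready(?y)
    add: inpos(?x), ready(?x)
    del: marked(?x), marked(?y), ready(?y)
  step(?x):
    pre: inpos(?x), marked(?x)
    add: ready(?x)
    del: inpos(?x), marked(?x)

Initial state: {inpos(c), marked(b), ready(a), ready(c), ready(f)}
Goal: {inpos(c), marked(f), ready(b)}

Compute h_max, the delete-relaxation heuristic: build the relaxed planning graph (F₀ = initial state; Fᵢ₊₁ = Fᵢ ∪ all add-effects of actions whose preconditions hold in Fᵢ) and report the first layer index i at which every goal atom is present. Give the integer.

2

F0 = init (5 atoms)
F1 = F0 ∪ {inpos(a), inpos(f), marked(a), marked(c), marked(d), marked(f)}  (11 atoms)
F2 = F1 ∪ {inpos(b), inpos(d), ready(b), ready(d)}  (15 atoms)
goal ⊆ F2  ⇒  h_max = 2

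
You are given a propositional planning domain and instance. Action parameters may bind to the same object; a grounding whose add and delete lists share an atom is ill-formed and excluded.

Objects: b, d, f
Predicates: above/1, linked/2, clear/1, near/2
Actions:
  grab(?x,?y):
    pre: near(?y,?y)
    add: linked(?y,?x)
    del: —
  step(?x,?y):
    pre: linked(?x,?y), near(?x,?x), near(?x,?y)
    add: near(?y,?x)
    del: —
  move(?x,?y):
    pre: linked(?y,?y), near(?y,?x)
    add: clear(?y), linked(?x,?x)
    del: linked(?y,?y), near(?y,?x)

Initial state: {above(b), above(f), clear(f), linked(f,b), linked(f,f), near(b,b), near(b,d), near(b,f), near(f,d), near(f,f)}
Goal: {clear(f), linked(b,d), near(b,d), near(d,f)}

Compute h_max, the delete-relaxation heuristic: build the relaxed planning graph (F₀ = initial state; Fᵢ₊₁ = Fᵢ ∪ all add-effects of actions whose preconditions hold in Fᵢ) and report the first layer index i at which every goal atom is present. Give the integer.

F0 = init (10 atoms)
F1 = F0 ∪ {linked(b,b), linked(b,d), linked(b,f), linked(d,d), linked(f,d)}  (15 atoms)
F2 = F1 ∪ {clear(b), near(d,b), near(d,f), near(f,b)}  (19 atoms)
goal ⊆ F2  ⇒  h_max = 2

2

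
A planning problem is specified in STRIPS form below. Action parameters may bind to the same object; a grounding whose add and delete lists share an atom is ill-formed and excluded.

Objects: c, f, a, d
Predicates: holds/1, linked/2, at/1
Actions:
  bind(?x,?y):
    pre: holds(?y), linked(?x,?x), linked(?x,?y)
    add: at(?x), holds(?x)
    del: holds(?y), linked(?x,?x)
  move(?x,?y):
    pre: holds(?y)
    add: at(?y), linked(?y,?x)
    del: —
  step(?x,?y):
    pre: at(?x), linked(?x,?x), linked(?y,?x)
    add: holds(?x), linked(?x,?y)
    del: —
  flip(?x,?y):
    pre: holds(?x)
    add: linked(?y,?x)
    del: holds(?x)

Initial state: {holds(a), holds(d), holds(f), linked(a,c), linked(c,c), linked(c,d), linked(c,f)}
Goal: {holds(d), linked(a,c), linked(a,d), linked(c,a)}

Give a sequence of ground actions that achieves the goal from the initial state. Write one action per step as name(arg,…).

move(d,a); flip(a,c)

1. move(d,a)  →  {at(a), holds(a), holds(d), holds(f), linked(a,c), linked(a,d), linked(c,c), linked(c,d), linked(c,f)}
2. flip(a,c)  →  {at(a), holds(d), holds(f), linked(a,c), linked(a,d), linked(c,a), linked(c,c), linked(c,d), linked(c,f)}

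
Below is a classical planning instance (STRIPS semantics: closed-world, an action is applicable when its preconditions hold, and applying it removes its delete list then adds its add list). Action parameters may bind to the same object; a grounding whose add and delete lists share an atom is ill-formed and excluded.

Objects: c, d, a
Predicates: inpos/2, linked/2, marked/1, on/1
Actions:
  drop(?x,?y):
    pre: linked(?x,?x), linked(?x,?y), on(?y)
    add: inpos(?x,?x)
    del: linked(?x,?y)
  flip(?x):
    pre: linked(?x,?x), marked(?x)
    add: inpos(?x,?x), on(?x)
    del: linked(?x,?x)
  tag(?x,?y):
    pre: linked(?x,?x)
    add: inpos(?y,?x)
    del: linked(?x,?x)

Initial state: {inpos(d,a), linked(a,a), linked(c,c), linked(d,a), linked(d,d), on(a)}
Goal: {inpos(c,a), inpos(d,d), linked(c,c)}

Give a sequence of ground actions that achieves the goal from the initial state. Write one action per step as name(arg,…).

drop(d,a); tag(a,c)

1. drop(d,a)  →  {inpos(d,a), inpos(d,d), linked(a,a), linked(c,c), linked(d,d), on(a)}
2. tag(a,c)  →  {inpos(c,a), inpos(d,a), inpos(d,d), linked(c,c), linked(d,d), on(a)}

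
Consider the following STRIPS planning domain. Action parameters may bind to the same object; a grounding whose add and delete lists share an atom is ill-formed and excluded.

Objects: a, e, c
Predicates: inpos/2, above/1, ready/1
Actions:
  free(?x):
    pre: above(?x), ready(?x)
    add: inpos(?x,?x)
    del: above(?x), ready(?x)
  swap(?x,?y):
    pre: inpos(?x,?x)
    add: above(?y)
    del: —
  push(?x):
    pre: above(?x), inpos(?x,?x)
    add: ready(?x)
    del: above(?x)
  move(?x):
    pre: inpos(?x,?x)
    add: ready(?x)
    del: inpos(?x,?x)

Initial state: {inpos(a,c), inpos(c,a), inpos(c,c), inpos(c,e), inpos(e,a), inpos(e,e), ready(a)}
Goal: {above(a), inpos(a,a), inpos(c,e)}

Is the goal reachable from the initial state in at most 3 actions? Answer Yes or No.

1. swap(e,a)  →  {above(a), inpos(a,c), inpos(c,a), inpos(c,c), inpos(c,e), inpos(e,a), inpos(e,e), ready(a)}
2. free(a)  →  {inpos(a,a), inpos(a,c), inpos(c,a), inpos(c,c), inpos(c,e), inpos(e,a), inpos(e,e)}
3. swap(a,a)  →  {above(a), inpos(a,a), inpos(a,c), inpos(c,a), inpos(c,c), inpos(c,e), inpos(e,a), inpos(e,e)}
optimal plan length = 3; 3 ≤ 3

Yes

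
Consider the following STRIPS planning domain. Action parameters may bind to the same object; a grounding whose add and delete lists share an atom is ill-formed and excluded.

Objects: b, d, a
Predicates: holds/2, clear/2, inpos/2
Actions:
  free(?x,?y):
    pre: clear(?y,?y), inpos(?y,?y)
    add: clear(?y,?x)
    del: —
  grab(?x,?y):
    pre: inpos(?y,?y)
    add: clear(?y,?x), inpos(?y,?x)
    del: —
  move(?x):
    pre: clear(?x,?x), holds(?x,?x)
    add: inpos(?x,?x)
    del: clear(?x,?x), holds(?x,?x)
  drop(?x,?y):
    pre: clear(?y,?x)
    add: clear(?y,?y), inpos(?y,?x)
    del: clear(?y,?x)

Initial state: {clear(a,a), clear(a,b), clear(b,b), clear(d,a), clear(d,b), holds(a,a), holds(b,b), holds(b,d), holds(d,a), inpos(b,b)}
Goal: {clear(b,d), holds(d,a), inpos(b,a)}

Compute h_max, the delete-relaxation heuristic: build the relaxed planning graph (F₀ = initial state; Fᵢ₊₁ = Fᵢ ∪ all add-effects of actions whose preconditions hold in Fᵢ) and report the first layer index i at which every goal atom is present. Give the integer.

F0 = init (10 atoms)
F1 = F0 ∪ {clear(b,a), clear(b,d), clear(d,d), inpos(a,a), inpos(a,b), inpos(b,a), inpos(b,d), inpos(d,a), inpos(d,b)}  (19 atoms)
goal ⊆ F1  ⇒  h_max = 1

1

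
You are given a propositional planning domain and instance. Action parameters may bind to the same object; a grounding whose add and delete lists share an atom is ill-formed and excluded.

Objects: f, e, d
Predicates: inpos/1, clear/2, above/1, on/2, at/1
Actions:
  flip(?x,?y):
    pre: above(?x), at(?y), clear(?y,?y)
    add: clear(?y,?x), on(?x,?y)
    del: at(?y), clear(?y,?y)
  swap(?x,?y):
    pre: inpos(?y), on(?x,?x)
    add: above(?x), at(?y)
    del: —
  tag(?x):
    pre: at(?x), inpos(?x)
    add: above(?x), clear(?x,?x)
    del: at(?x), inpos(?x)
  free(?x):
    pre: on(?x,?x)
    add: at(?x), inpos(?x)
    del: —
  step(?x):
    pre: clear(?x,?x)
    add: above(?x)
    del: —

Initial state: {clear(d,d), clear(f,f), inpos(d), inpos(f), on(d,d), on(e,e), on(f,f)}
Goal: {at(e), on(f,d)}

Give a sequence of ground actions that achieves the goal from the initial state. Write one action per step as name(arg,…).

swap(f,d); flip(f,d); free(e)

1. swap(f,d)  →  {above(f), at(d), clear(d,d), clear(f,f), inpos(d), inpos(f), on(d,d), on(e,e), on(f,f)}
2. flip(f,d)  →  {above(f), clear(d,f), clear(f,f), inpos(d), inpos(f), on(d,d), on(e,e), on(f,d), on(f,f)}
3. free(e)  →  {above(f), at(e), clear(d,f), clear(f,f), inpos(d), inpos(e), inpos(f), on(d,d), on(e,e), on(f,d), on(f,f)}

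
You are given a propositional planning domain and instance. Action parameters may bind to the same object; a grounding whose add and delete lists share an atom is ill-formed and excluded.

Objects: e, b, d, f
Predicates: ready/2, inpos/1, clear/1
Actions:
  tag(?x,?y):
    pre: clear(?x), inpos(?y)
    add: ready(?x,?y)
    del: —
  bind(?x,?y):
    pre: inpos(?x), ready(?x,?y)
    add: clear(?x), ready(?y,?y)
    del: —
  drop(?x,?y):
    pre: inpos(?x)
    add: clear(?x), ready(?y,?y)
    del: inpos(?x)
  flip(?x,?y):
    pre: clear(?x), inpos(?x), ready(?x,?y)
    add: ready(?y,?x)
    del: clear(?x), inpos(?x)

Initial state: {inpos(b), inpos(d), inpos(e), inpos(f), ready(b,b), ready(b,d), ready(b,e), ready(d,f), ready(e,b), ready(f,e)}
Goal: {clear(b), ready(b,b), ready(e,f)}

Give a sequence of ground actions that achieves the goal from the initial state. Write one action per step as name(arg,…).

bind(e,b); tag(e,f); bind(b,e)

1. bind(e,b)  →  {clear(e), inpos(b), inpos(d), inpos(e), inpos(f), ready(b,b), ready(b,d), ready(b,e), ready(d,f), ready(e,b), ready(f,e)}
2. tag(e,f)  →  {clear(e), inpos(b), inpos(d), inpos(e), inpos(f), ready(b,b), ready(b,d), ready(b,e), ready(d,f), ready(e,b), ready(e,f), ready(f,e)}
3. bind(b,e)  →  {clear(b), clear(e), inpos(b), inpos(d), inpos(e), inpos(f), ready(b,b), ready(b,d), ready(b,e), ready(d,f), ready(e,b), ready(e,e), ready(e,f), ready(f,e)}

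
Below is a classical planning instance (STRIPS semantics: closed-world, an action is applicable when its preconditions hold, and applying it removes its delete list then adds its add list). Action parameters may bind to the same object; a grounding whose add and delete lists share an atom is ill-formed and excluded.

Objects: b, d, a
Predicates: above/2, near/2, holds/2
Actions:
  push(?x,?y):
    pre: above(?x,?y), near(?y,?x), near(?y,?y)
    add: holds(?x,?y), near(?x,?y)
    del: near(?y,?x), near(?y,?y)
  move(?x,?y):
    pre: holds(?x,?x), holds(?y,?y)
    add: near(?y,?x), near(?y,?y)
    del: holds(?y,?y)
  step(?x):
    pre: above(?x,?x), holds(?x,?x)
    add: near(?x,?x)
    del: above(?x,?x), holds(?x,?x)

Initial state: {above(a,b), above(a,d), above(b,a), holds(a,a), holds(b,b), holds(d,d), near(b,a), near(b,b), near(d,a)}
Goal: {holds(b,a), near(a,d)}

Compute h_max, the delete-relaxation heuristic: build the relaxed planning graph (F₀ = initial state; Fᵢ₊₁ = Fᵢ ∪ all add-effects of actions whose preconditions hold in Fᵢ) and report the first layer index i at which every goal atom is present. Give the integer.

2

F0 = init (9 atoms)
F1 = F0 ∪ {holds(a,b), near(a,a), near(a,b), near(a,d), near(b,d), near(d,b), near(d,d)}  (16 atoms)
F2 = F1 ∪ {holds(a,d), holds(b,a)}  (18 atoms)
goal ⊆ F2  ⇒  h_max = 2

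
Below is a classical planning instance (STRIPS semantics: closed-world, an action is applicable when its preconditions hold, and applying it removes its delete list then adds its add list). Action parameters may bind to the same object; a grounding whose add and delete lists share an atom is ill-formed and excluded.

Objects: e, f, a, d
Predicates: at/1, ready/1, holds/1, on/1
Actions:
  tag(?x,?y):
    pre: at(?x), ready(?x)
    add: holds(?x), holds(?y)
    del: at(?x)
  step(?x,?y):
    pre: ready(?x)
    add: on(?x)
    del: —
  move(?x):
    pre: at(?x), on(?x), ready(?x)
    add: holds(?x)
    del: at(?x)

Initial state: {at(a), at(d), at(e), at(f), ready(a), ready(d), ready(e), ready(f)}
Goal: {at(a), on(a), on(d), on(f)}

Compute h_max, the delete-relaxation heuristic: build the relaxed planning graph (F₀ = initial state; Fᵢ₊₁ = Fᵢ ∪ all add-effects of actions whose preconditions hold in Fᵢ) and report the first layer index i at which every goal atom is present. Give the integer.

1

F0 = init (8 atoms)
F1 = F0 ∪ {holds(a), holds(d), holds(e), holds(f), on(a), on(d), on(e), on(f)}  (16 atoms)
goal ⊆ F1  ⇒  h_max = 1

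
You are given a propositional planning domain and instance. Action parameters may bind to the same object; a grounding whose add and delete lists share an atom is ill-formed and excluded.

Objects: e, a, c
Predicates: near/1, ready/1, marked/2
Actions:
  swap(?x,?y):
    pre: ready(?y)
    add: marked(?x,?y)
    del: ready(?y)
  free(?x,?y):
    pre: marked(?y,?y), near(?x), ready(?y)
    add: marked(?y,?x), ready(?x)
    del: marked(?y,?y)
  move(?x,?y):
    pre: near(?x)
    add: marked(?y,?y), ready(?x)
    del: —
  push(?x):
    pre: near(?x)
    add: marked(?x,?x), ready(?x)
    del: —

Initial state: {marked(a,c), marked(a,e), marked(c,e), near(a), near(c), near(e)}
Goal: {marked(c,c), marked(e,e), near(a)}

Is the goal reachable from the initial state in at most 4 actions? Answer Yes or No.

Yes

1. move(e,e)  →  {marked(a,c), marked(a,e), marked(c,e), marked(e,e), near(a), near(c), near(e), ready(e)}
2. move(e,c)  →  {marked(a,c), marked(a,e), marked(c,c), marked(c,e), marked(e,e), near(a), near(c), near(e), ready(e)}
optimal plan length = 2; 2 ≤ 4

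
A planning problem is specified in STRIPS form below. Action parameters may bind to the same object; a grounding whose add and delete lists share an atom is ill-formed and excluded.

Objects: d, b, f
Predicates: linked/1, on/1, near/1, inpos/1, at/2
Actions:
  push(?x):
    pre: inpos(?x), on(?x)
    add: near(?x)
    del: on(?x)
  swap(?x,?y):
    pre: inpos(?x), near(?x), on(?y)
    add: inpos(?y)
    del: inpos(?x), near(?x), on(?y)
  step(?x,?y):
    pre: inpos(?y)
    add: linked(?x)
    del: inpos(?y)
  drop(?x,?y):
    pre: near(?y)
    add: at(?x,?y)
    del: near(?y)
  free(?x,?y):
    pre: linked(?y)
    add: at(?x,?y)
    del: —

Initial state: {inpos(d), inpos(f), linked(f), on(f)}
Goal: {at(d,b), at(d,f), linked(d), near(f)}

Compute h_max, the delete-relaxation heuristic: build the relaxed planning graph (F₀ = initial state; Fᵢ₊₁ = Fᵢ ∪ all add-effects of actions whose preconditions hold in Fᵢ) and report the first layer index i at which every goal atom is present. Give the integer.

F0 = init (4 atoms)
F1 = F0 ∪ {at(b,f), at(d,f), at(f,f), linked(b), linked(d), near(f)}  (10 atoms)
F2 = F1 ∪ {at(b,b), at(b,d), at(d,b), at(d,d), at(f,b), at(f,d)}  (16 atoms)
goal ⊆ F2  ⇒  h_max = 2

2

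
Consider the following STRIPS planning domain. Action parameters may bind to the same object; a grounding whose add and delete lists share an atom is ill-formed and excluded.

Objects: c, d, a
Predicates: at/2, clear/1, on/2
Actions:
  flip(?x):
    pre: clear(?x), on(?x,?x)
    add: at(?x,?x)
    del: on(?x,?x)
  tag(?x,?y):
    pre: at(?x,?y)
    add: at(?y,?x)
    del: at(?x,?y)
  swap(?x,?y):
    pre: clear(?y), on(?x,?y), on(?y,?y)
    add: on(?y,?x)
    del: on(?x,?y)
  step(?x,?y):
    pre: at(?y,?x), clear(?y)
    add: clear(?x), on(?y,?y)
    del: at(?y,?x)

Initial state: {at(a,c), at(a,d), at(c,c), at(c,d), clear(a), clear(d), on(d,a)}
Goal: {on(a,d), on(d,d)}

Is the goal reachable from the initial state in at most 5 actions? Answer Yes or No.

Yes

1. tag(c,d)  →  {at(a,c), at(a,d), at(c,c), at(d,c), clear(a), clear(d), on(d,a)}
2. step(c,d)  →  {at(a,c), at(a,d), at(c,c), clear(a), clear(c), clear(d), on(d,a), on(d,d)}
3. step(c,a)  →  {at(a,d), at(c,c), clear(a), clear(c), clear(d), on(a,a), on(d,a), on(d,d)}
4. swap(d,a)  →  {at(a,d), at(c,c), clear(a), clear(c), clear(d), on(a,a), on(a,d), on(d,d)}
optimal plan length = 4; 4 ≤ 5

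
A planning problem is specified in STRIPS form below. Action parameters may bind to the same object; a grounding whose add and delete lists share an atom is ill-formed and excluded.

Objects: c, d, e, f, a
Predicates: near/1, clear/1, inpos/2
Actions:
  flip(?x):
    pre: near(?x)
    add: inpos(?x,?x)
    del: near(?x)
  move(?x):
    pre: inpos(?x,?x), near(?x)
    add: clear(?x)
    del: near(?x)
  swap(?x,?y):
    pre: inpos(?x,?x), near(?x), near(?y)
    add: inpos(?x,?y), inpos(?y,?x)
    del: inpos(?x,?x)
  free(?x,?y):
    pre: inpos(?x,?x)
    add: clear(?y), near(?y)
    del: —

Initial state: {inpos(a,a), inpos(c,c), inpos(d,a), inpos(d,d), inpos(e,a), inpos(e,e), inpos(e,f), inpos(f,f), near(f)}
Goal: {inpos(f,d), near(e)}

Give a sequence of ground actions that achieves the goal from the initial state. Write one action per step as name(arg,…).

free(c,d); swap(d,f); free(c,e)

1. free(c,d)  →  {clear(d), inpos(a,a), inpos(c,c), inpos(d,a), inpos(d,d), inpos(e,a), inpos(e,e), inpos(e,f), inpos(f,f), near(d), near(f)}
2. swap(d,f)  →  {clear(d), inpos(a,a), inpos(c,c), inpos(d,a), inpos(d,f), inpos(e,a), inpos(e,e), inpos(e,f), inpos(f,d), inpos(f,f), near(d), near(f)}
3. free(c,e)  →  {clear(d), clear(e), inpos(a,a), inpos(c,c), inpos(d,a), inpos(d,f), inpos(e,a), inpos(e,e), inpos(e,f), inpos(f,d), inpos(f,f), near(d), near(e), near(f)}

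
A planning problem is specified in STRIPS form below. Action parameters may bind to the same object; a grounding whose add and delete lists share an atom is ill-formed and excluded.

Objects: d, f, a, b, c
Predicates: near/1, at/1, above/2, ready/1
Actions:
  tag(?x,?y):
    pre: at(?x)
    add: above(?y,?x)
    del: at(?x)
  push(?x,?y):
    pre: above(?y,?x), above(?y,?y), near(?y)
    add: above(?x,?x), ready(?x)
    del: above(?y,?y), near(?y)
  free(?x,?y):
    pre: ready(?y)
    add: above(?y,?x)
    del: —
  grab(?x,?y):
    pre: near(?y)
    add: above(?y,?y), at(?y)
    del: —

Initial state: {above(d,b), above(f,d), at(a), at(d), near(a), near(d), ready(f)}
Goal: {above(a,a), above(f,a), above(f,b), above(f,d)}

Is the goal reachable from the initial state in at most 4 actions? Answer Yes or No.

Yes

1. tag(a,f)  →  {above(d,b), above(f,a), above(f,d), at(d), near(a), near(d), ready(f)}
2. free(b,f)  →  {above(d,b), above(f,a), above(f,b), above(f,d), at(d), near(a), near(d), ready(f)}
3. grab(d,a)  →  {above(a,a), above(d,b), above(f,a), above(f,b), above(f,d), at(a), at(d), near(a), near(d), ready(f)}
optimal plan length = 3; 3 ≤ 4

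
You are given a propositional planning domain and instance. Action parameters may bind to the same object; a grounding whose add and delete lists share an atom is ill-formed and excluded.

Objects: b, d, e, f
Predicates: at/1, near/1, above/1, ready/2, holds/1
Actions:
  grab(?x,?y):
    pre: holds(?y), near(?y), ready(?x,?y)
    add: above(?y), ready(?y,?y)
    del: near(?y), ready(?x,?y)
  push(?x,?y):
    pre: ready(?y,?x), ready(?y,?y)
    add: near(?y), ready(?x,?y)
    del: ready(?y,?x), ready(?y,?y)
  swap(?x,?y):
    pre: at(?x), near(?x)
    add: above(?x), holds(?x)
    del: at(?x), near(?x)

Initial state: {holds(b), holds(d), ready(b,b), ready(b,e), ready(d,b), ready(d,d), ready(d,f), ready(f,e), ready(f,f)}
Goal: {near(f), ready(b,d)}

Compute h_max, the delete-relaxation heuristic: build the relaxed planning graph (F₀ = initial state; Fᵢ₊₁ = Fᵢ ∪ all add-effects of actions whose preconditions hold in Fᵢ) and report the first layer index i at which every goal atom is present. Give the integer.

1

F0 = init (9 atoms)
F1 = F0 ∪ {near(b), near(d), near(f), ready(b,d), ready(e,b), ready(e,f), ready(f,d)}  (16 atoms)
goal ⊆ F1  ⇒  h_max = 1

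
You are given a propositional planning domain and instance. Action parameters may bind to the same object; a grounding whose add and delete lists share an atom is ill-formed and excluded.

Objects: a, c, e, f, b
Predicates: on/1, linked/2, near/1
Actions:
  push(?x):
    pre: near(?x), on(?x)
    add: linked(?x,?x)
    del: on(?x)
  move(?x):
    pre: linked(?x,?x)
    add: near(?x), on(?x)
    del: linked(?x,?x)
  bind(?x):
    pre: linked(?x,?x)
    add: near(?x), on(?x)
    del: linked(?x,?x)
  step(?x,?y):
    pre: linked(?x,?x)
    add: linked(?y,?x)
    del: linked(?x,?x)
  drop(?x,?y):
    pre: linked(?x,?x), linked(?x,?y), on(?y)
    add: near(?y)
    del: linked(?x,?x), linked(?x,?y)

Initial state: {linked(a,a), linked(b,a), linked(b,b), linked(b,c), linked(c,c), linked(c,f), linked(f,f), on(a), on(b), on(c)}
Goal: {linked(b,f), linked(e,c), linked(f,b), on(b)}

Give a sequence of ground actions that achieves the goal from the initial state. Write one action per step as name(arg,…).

1. step(c,e)  →  {linked(a,a), linked(b,a), linked(b,b), linked(b,c), linked(c,f), linked(e,c), linked(f,f), on(a), on(b), on(c)}
2. step(f,b)  →  {linked(a,a), linked(b,a), linked(b,b), linked(b,c), linked(b,f), linked(c,f), linked(e,c), on(a), on(b), on(c)}
3. step(b,f)  →  {linked(a,a), linked(b,a), linked(b,c), linked(b,f), linked(c,f), linked(e,c), linked(f,b), on(a), on(b), on(c)}

step(c,e); step(f,b); step(b,f)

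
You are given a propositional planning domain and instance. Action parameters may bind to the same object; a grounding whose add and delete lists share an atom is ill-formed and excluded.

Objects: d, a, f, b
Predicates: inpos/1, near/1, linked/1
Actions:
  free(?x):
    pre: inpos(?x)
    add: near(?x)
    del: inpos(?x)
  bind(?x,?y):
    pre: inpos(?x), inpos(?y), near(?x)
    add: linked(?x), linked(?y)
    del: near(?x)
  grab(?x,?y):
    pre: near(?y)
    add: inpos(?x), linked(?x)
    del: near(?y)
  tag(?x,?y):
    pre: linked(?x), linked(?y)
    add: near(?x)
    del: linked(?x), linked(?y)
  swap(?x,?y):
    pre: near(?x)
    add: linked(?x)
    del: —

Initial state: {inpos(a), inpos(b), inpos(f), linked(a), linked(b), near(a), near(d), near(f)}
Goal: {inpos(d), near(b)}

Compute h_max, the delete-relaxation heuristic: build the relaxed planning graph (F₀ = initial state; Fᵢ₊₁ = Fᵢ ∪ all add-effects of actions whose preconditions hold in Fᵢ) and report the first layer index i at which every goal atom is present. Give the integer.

1

F0 = init (8 atoms)
F1 = F0 ∪ {inpos(d), linked(d), linked(f), near(b)}  (12 atoms)
goal ⊆ F1  ⇒  h_max = 1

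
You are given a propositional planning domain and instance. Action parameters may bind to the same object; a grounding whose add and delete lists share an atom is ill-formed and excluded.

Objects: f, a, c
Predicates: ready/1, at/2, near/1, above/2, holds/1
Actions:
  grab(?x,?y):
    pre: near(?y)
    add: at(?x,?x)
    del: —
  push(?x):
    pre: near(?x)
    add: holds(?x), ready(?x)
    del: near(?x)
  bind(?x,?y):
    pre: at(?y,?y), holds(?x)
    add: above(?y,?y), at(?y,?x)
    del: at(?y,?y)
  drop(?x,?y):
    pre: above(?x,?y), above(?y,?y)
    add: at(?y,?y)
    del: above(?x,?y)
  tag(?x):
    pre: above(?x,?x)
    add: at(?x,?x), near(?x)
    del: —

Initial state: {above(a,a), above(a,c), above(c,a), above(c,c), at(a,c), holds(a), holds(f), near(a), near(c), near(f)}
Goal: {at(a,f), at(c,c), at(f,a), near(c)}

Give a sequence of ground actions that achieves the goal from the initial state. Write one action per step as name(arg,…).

1. grab(f,f)  →  {above(a,a), above(a,c), above(c,a), above(c,c), at(a,c), at(f,f), holds(a), holds(f), near(a), near(c), near(f)}
2. grab(a,f)  →  {above(a,a), above(a,c), above(c,a), above(c,c), at(a,a), at(a,c), at(f,f), holds(a), holds(f), near(a), near(c), near(f)}
3. grab(c,f)  →  {above(a,a), above(a,c), above(c,a), above(c,c), at(a,a), at(a,c), at(c,c), at(f,f), holds(a), holds(f), near(a), near(c), near(f)}
4. bind(f,a)  →  {above(a,a), above(a,c), above(c,a), above(c,c), at(a,c), at(a,f), at(c,c), at(f,f), holds(a), holds(f), near(a), near(c), near(f)}
5. bind(a,f)  →  {above(a,a), above(a,c), above(c,a), above(c,c), above(f,f), at(a,c), at(a,f), at(c,c), at(f,a), holds(a), holds(f), near(a), near(c), near(f)}

grab(f,f); grab(a,f); grab(c,f); bind(f,a); bind(a,f)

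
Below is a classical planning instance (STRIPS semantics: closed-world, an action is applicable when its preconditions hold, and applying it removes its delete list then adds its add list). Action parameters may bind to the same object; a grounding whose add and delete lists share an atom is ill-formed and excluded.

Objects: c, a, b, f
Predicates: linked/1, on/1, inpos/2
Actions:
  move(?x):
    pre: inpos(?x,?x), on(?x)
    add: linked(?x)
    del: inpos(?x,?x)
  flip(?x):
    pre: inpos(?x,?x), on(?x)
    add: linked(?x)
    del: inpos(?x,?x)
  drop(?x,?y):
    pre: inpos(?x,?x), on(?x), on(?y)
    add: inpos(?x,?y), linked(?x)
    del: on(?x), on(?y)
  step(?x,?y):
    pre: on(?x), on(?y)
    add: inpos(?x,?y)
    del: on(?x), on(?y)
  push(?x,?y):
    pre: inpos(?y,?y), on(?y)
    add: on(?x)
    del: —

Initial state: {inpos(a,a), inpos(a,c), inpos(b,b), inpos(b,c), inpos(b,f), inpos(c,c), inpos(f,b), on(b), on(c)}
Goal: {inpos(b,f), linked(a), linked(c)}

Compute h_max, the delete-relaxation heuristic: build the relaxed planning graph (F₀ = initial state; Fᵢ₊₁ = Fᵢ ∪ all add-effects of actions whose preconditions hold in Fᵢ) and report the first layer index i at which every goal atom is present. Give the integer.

2

F0 = init (9 atoms)
F1 = F0 ∪ {inpos(c,b), linked(b), linked(c), on(a), on(f)}  (14 atoms)
F2 = F1 ∪ {inpos(a,b), inpos(a,f), inpos(b,a), inpos(c,a), inpos(c,f), inpos(f,a), inpos(f,c), inpos(f,f), linked(a)}  (23 atoms)
goal ⊆ F2  ⇒  h_max = 2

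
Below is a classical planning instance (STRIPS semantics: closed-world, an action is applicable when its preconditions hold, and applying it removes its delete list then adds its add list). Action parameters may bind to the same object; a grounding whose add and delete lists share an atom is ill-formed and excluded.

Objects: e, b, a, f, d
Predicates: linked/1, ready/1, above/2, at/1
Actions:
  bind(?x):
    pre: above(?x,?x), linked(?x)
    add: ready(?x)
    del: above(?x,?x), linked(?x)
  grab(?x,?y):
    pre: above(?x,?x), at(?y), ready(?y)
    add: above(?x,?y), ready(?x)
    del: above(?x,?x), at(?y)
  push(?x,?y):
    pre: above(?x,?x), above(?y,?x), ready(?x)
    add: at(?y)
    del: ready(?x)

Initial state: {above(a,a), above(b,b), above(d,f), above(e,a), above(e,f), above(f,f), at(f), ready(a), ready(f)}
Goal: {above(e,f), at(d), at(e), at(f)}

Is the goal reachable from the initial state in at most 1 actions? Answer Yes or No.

No

1. push(a,e)  →  {above(a,a), above(b,b), above(d,f), above(e,a), above(e,f), above(f,f), at(e), at(f), ready(f)}
2. push(f,d)  →  {above(a,a), above(b,b), above(d,f), above(e,a), above(e,f), above(f,f), at(d), at(e), at(f)}
optimal plan length = 2; 2 > 1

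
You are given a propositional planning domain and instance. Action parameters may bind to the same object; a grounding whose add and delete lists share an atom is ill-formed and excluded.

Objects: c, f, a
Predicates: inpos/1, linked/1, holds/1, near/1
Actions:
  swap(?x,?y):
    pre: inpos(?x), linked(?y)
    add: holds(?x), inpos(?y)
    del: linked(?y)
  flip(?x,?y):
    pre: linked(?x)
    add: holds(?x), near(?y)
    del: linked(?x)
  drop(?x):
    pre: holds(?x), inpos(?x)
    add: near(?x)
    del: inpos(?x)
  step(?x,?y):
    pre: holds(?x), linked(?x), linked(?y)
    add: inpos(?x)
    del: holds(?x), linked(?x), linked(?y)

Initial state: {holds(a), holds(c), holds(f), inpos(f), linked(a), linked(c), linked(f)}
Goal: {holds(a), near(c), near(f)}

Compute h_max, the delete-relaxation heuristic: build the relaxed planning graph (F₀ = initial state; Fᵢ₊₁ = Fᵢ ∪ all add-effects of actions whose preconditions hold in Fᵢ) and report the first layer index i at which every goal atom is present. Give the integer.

F0 = init (7 atoms)
F1 = F0 ∪ {inpos(a), inpos(c), near(a), near(c), near(f)}  (12 atoms)
goal ⊆ F1  ⇒  h_max = 1

1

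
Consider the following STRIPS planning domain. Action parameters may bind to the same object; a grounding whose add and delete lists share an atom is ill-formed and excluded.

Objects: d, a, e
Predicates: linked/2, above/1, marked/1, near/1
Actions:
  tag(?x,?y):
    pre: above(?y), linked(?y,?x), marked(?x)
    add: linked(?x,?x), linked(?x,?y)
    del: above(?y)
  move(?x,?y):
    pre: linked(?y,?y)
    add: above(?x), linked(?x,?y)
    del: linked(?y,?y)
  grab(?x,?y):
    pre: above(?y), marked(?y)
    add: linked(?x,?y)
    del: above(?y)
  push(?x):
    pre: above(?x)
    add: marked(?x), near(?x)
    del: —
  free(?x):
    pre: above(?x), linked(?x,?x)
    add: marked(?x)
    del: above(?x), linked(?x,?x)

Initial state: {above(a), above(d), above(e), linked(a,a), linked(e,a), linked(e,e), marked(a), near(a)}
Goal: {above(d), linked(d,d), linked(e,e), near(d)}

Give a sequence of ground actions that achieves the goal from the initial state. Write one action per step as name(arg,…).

1. push(d)  →  {above(a), above(d), above(e), linked(a,a), linked(e,a), linked(e,e), marked(a), marked(d), near(a), near(d)}
2. grab(d,d)  →  {above(a), above(e), linked(a,a), linked(d,d), linked(e,a), linked(e,e), marked(a), marked(d), near(a), near(d)}
3. move(d,a)  →  {above(a), above(d), above(e), linked(d,a), linked(d,d), linked(e,a), linked(e,e), marked(a), marked(d), near(a), near(d)}

push(d); grab(d,d); move(d,a)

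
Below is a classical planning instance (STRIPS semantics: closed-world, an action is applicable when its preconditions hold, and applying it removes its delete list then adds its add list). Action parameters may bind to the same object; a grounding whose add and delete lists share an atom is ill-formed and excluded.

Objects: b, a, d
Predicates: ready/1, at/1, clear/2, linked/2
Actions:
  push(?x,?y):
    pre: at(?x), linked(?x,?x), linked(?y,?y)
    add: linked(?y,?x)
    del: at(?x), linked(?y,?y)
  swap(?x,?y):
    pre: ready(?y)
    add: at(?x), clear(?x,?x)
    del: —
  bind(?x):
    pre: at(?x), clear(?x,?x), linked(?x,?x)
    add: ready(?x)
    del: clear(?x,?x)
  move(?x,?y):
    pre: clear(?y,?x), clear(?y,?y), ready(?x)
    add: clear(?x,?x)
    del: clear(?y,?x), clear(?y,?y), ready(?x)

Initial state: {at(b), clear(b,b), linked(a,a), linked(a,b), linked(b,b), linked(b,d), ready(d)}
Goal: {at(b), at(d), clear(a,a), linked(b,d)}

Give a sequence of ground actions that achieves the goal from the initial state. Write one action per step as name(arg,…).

1. swap(a,d)  →  {at(a), at(b), clear(a,a), clear(b,b), linked(a,a), linked(a,b), linked(b,b), linked(b,d), ready(d)}
2. swap(d,d)  →  {at(a), at(b), at(d), clear(a,a), clear(b,b), clear(d,d), linked(a,a), linked(a,b), linked(b,b), linked(b,d), ready(d)}

swap(a,d); swap(d,d)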